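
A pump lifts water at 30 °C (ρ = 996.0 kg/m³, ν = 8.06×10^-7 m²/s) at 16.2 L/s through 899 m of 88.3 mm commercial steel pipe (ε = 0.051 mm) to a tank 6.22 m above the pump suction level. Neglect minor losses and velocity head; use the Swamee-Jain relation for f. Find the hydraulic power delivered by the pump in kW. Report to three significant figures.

V = 4Q/(πD²) = 2.645 m/s; Re = 2.90×10^5; ε/D = 5.78×10^-4; f = 0.01880
h_f = f(L/D)V²/2g = 68.29 m
Total head H = z + h_f = 6.22 + 68.29 = 74.51 m
P_hyd = ρgQH = 996.0·9.81·0.0162·74.51 = 11.79 kW

P_hyd ≈ 11.8 kW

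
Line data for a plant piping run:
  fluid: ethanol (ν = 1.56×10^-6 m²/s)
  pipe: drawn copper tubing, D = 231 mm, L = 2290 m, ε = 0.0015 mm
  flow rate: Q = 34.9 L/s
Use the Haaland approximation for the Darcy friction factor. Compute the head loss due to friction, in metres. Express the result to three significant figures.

V = 4Q/(πD²) = 4·0.0349/(π·0.231²) = 0.8327 m/s
Re = VD/ν = 0.8327·0.231/1.56×10^-6 = 1.23×10^5 → turbulent
ε/D = 0.0015/231 = 6.49×10^-6
Haaland: f = 0.01710
h_f = f(L/D)V²/(2g) = 0.01710·(2290/0.231)·0.8327²/(2·9.81) = 5.990 m

h_f ≈ 5.99 m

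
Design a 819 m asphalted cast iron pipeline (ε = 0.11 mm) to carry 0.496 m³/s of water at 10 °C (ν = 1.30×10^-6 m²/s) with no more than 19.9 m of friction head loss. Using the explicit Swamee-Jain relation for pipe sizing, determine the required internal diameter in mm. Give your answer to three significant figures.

Swamee-Jain (Type III): D = 0.66·[ε^1.25·(LQ²/(gh_f))^4.75 + ν·Q^9.4·(L/(gh_f))^5.2]^0.04
LQ²/(gh_f) = 1.032; L/(gh_f) = 4.195
Term 1 = ε^1.25·(…)^4.75 = 1.31×10^-5; Term 2 = ν·Q^9.4·(…)^5.2 = 3.09×10^-6
D = 0.66·(1.31×10^-5 + 3.09×10^-6)^0.04 = 0.4245 m = 425 mm
Check: V = 3.50 m/s, Re = 1.14×10^6, f = 0.01528, h_f = 18.5 m ≈ 19.9 m ✓

D ≈ 425 mm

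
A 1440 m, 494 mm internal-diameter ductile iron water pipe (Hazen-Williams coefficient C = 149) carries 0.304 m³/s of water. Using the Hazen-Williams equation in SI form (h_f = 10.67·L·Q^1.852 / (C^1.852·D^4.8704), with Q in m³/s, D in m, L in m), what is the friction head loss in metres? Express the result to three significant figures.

h_f = 10.67·1440·0.304^1.852 / (149^1.852·0.494^4.8704) = 4.963 m

h_f ≈ 4.96 m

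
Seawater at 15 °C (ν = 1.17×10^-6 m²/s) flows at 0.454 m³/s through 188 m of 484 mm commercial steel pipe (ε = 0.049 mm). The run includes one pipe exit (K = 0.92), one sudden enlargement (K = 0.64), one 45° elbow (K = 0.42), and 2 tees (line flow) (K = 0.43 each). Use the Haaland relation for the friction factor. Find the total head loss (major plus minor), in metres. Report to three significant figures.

V = 4Q/(πD²) = 2.468 m/s; V²/2g = 0.3103 m
Re = 1.02×10^6, ε/D = 1.01×10^-4 → f = 0.01332 (Haaland)
Major: h_f = f(L/D)·V²/2g = 0.01332·388.4·0.3103 = 1.606 m
Minor: ΣK = 2.84; h_m = ΣK·V²/2g = 0.8814 m
Total H_L = 1.606 + 0.8814 = 2.487 m

H_L ≈ 2.49 m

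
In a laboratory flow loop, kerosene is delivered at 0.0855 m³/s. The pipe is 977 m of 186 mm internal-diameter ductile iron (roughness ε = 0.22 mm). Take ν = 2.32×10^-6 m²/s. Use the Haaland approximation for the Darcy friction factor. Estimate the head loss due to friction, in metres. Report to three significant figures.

V = 4Q/(πD²) = 4·0.0855/(π·0.186²) = 3.147 m/s
Re = VD/ν = 3.147·0.186/2.32×10^-6 = 2.52×10^5 → turbulent
ε/D = 0.22/186 = 0.00118
Haaland: f = 0.02140
h_f = f(L/D)V²/(2g) = 0.02140·(977/0.186)·3.147²/(2·9.81) = 56.72 m

h_f ≈ 56.7 m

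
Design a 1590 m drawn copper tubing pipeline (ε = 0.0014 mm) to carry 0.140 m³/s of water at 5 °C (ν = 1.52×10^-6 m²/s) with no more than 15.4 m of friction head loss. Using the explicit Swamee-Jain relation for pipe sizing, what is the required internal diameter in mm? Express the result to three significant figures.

Swamee-Jain (Type III): D = 0.66·[ε^1.25·(LQ²/(gh_f))^4.75 + ν·Q^9.4·(L/(gh_f))^5.2]^0.04
LQ²/(gh_f) = 0.2063; L/(gh_f) = 10.52
Term 1 = ε^1.25·(…)^4.75 = 2.67×10^-11; Term 2 = ν·Q^9.4·(…)^5.2 = 2.96×10^-9
D = 0.66·(2.67×10^-11 + 2.96×10^-9)^0.04 = 0.3010 m = 301 mm
Check: V = 1.97 m/s, Re = 3.90×10^5, f = 0.01376, h_f = 14.3 m ≈ 15.4 m ✓

D ≈ 301 mm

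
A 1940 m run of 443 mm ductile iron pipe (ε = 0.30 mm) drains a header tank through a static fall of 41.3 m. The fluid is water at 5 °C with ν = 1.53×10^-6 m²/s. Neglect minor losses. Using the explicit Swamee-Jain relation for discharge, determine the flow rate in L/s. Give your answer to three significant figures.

Q ≈ 490 L/s

Swamee-Jain (Type II): Q = -0.965·√(gD⁵h_f/L)·ln[ε/(3.7D) + √(3.17ν²L/(gD³h_f))]
√(gD⁵h_f/L) = √(9.81·0.443⁵·41.3/1940) = 0.05969
ε/(3.7D) = 1.83×10^-4; √(3.17ν²L/(gD³h_f)) = 2.02×10^-5
Q = -0.965·0.05969·ln(2.032×10^-4) = 0.4897 m³/s
Check: V = 3.18 m/s, Re = 9.20×10^5, f = 0.01843, h_f = 41.5 m ≈ 41.3 m ✓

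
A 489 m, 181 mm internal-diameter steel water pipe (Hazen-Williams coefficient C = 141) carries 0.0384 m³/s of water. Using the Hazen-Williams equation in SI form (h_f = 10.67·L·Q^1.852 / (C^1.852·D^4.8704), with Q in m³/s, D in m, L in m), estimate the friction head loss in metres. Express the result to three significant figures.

h_f ≈ 5.38 m

h_f = 10.67·489·0.0384^1.852 / (141^1.852·0.181^4.8704) = 5.379 m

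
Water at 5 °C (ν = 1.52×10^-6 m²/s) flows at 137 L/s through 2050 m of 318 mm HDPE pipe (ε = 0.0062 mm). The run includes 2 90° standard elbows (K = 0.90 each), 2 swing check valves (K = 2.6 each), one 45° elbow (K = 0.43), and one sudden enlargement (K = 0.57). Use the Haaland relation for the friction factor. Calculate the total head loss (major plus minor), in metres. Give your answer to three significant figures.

V = 4Q/(πD²) = 1.725 m/s; V²/2g = 0.1517 m
Re = 3.61×10^5, ε/D = 1.95×10^-5 → f = 0.01404 (Haaland)
Major: h_f = f(L/D)·V²/2g = 0.01404·6447·0.1517 = 13.73 m
Minor: ΣK = 8.00; h_m = ΣK·V²/2g = 1.213 m
Total H_L = 13.73 + 1.213 = 14.94 m

H_L ≈ 14.9 m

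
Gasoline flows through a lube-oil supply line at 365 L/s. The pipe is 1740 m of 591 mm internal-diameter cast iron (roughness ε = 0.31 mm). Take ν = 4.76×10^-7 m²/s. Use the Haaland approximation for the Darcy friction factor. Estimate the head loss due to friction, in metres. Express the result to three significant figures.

h_f ≈ 4.56 m

V = 4Q/(πD²) = 4·0.365/(π·0.591²) = 1.331 m/s
Re = VD/ν = 1.331·0.591/4.76×10^-7 = 1.65×10^6 → turbulent
ε/D = 0.31/591 = 5.25×10^-4
Haaland: f = 0.01718
h_f = f(L/D)V²/(2g) = 0.01718·(1740/0.591)·1.331²/(2·9.81) = 4.563 m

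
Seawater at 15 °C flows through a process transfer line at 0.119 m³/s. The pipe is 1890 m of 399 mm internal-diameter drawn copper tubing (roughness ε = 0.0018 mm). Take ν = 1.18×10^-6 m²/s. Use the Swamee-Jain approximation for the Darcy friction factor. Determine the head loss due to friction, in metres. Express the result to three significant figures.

V = 4Q/(πD²) = 4·0.119/(π·0.399²) = 0.9517 m/s
Re = VD/ν = 0.9517·0.399/1.18×10^-6 = 3.22×10^5 → turbulent
ε/D = 0.0018/399 = 4.51×10^-6
Swamee-Jain: f = 0.01424
h_f = f(L/D)V²/(2g) = 0.01424·(1890/0.399)·0.9517²/(2·9.81) = 3.115 m

h_f ≈ 3.11 m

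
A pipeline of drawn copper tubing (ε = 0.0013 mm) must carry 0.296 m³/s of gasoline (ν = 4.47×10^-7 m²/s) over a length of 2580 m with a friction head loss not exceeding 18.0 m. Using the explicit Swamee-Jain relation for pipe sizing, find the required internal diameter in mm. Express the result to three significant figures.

Swamee-Jain (Type III): D = 0.66·[ε^1.25·(LQ²/(gh_f))^4.75 + ν·Q^9.4·(L/(gh_f))^5.2]^0.04
LQ²/(gh_f) = 1.280; L/(gh_f) = 14.61
Term 1 = ε^1.25·(…)^4.75 = 1.42×10^-7; Term 2 = ν·Q^9.4·(…)^5.2 = 5.45×10^-6
D = 0.66·(1.42×10^-7 + 5.45×10^-6)^0.04 = 0.4069 m = 407 mm
Check: V = 2.28 m/s, Re = 2.07×10^6, f = 0.01043, h_f = 17.5 m ≈ 18.0 m ✓

D ≈ 407 mm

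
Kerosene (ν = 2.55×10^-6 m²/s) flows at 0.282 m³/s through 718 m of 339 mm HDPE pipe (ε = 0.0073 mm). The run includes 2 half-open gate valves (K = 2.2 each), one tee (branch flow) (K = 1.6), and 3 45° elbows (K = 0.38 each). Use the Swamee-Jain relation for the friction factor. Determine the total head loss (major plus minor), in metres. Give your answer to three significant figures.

V = 4Q/(πD²) = 3.124 m/s; V²/2g = 0.4975 m
Re = 4.15×10^5, ε/D = 2.15×10^-5 → f = 0.01384 (Swamee-Jain)
Major: h_f = f(L/D)·V²/2g = 0.01384·2118·0.4975 = 14.58 m
Minor: ΣK = 7.14; h_m = ΣK·V²/2g = 3.552 m
Total H_L = 14.58 + 3.552 = 18.14 m

H_L ≈ 18.1 m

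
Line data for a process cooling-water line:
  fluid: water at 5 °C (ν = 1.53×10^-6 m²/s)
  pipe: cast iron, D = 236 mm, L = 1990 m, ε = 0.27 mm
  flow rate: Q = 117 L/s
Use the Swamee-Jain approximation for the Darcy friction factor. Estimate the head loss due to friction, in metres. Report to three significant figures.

h_f ≈ 64.8 m

V = 4Q/(πD²) = 4·0.117/(π·0.236²) = 2.675 m/s
Re = VD/ν = 2.675·0.236/1.53×10^-6 = 4.13×10^5 → turbulent
ε/D = 0.27/236 = 0.00114
Swamee-Jain: f = 0.02108
h_f = f(L/D)V²/(2g) = 0.02108·(1990/0.236)·2.675²/(2·9.81) = 64.81 m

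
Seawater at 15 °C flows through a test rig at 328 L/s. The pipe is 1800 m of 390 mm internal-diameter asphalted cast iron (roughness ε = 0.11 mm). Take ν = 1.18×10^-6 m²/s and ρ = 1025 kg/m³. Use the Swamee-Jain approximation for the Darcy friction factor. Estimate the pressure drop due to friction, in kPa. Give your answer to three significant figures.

V = 4Q/(πD²) = 4·0.328/(π·0.390²) = 2.746 m/s
Re = VD/ν = 2.746·0.390/1.18×10^-6 = 9.07×10^5 → turbulent
ε/D = 0.11/390 = 2.82×10^-4
Swamee-Jain: f = 0.01566
h_f = f(L/D)V²/(2g) = 0.01566·(1800/0.390)·2.746²/(2·9.81) = 27.78 m
Δp = ρg·h_f = 1025·9.81·27.78 = 279.3 kPa

Δp ≈ 279 kPa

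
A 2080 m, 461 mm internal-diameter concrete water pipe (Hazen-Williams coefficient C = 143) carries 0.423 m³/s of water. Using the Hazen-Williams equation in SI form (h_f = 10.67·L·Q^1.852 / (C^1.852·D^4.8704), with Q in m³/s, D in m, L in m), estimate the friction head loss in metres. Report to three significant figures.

h_f ≈ 20.0 m

h_f = 10.67·2080·0.423^1.852 / (143^1.852·0.461^4.8704) = 19.97 m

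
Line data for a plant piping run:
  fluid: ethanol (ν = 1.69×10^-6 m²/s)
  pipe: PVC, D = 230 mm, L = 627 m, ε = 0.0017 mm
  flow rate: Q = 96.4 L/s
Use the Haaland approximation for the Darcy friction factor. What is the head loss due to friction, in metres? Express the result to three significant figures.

h_f ≈ 10.7 m

V = 4Q/(πD²) = 4·0.0964/(π·0.230²) = 2.320 m/s
Re = VD/ν = 2.320·0.230/1.69×10^-6 = 3.16×10^5 → turbulent
ε/D = 0.0017/230 = 7.39×10^-6
Haaland: f = 0.01427
h_f = f(L/D)V²/(2g) = 0.01427·(627/0.230)·2.320²/(2·9.81) = 10.67 m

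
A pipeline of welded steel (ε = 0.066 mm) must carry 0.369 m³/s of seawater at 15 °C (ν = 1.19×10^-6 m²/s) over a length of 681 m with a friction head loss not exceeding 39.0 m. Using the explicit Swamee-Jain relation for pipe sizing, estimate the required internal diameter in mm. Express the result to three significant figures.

Swamee-Jain (Type III): D = 0.66·[ε^1.25·(LQ²/(gh_f))^4.75 + ν·Q^9.4·(L/(gh_f))^5.2]^0.04
LQ²/(gh_f) = 0.2424; L/(gh_f) = 1.780
Term 1 = ε^1.25·(…)^4.75 = 7.09×10^-9; Term 2 = ν·Q^9.4·(…)^5.2 = 2.03×10^-9
D = 0.66·(7.09×10^-9 + 2.03×10^-9)^0.04 = 0.3147 m = 315 mm
Check: V = 4.74 m/s, Re = 1.25×10^6, f = 0.01471, h_f = 36.5 m ≈ 39.0 m ✓

D ≈ 315 mm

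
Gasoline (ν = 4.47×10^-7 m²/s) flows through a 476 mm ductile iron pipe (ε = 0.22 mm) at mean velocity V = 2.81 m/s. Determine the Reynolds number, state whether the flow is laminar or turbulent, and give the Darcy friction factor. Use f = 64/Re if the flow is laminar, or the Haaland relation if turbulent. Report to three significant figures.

Re = VD/ν = 2.810·0.476/4.47×10^-7 = 2.99×10^6
Re > 4000 → turbulent; ε/D = 4.62×10^-4
Haaland: f = 0.01660

Re ≈ 2.99×10^6; turbulent; f ≈ 0.0166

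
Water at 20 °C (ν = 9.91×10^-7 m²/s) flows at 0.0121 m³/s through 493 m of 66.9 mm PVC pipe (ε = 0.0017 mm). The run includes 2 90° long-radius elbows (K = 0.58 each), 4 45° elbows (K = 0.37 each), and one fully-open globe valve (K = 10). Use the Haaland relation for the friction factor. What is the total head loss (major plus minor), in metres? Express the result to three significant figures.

V = 4Q/(πD²) = 3.442 m/s; V²/2g = 0.6039 m
Re = 2.32×10^5, ε/D = 2.54×10^-5 → f = 0.01523 (Haaland)
Major: h_f = f(L/D)·V²/2g = 0.01523·7369·0.6039 = 67.80 m
Minor: ΣK = 12.6; h_m = ΣK·V²/2g = 7.634 m
Total H_L = 67.80 + 7.634 = 75.44 m

H_L ≈ 75.4 m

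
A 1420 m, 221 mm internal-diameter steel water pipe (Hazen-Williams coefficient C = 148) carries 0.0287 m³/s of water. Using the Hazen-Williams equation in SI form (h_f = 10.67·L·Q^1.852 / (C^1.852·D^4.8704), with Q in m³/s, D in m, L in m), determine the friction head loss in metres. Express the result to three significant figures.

h_f ≈ 3.15 m

h_f = 10.67·1420·0.0287^1.852 / (148^1.852·0.221^4.8704) = 3.149 m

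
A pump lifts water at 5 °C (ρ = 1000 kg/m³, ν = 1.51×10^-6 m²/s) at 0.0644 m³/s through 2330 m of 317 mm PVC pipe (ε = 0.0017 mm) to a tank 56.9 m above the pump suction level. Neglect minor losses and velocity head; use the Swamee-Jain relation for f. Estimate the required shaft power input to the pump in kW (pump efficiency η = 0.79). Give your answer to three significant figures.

V = 4Q/(πD²) = 0.8160 m/s; Re = 1.71×10^5; ε/D = 5.36×10^-6; f = 0.01606
h_f = f(L/D)V²/2g = 4.005 m
Total head H = z + h_f = 56.9 + 4.005 = 60.91 m
P_hyd = ρgQH = 1000·9.81·0.0644·60.91 = 38.48 kW
P_shaft = P_hyd/η = 38.48/0.79 = 48.71 kW

P_shaft ≈ 48.7 kW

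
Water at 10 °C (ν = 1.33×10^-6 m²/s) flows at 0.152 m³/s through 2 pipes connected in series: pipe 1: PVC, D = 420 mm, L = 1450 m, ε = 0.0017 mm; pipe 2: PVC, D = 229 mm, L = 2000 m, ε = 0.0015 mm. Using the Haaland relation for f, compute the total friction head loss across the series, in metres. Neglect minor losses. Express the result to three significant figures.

Pipe 1: V = 1.097 m/s, Re = 3.46×10^5, ε/D = 4.05×10^-6, f = 0.01400, h_1 = f(L/D)V²/2g = 2.965 m
Pipe 2: V = 3.690 m/s, Re = 6.35×10^5, ε/D = 6.55×10^-6, f = 0.01261, h_2 = f(L/D)V²/2g = 76.43 m
Series → Q common, losses add: H = Σh = 79.39 m

H ≈ 79.4 m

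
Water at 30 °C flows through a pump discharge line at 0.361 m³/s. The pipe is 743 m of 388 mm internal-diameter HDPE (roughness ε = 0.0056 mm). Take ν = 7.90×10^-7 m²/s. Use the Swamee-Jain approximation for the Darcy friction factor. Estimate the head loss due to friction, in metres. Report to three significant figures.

h_f ≈ 10.3 m

V = 4Q/(πD²) = 4·0.361/(π·0.388²) = 3.053 m/s
Re = VD/ν = 3.053·0.388/7.90×10^-7 = 1.50×10^6 → turbulent
ε/D = 0.0056/388 = 1.44×10^-5
Swamee-Jain: f = 0.01130
h_f = f(L/D)V²/(2g) = 0.01130·(743/0.388)·3.053²/(2·9.81) = 10.28 m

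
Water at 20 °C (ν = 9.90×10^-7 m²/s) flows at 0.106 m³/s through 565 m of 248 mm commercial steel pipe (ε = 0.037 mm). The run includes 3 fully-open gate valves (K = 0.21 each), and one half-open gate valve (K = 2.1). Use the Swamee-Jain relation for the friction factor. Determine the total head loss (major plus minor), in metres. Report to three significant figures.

H_L ≈ 8.99 m

V = 4Q/(πD²) = 2.194 m/s; V²/2g = 0.2454 m
Re = 5.50×10^5, ε/D = 1.49×10^-4 → f = 0.01487 (Swamee-Jain)
Major: h_f = f(L/D)·V²/2g = 0.01487·2278·0.2454 = 8.317 m
Minor: ΣK = 2.73; h_m = ΣK·V²/2g = 0.6700 m
Total H_L = 8.317 + 0.6700 = 8.987 m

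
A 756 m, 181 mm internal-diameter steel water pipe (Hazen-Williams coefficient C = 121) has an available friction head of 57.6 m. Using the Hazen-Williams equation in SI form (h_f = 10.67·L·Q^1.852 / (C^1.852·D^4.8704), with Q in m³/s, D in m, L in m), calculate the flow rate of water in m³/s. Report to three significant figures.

Rearranging: Q = [h_f·C^1.852·D^4.8704 / (10.67·L)]^(1/1.852)
Q = [57.6·121^1.852·0.181^4.8704 / (10.67·756)]^0.540 = 0.09370 m³/s

Q ≈ 0.0937 m³/s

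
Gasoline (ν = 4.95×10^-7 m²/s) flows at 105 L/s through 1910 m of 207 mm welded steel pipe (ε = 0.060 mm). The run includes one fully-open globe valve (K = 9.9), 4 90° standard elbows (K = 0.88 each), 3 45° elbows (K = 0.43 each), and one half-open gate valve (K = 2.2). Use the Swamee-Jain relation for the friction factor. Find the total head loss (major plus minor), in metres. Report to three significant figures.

H_L ≈ 79.3 m

V = 4Q/(πD²) = 3.120 m/s; V²/2g = 0.4962 m
Re = 1.30×10^6, ε/D = 2.90×10^-4 → f = 0.01550 (Swamee-Jain)
Major: h_f = f(L/D)·V²/2g = 0.01550·9227·0.4962 = 70.95 m
Minor: ΣK = 16.9; h_m = ΣK·V²/2g = 8.390 m
Total H_L = 70.95 + 8.390 = 79.34 m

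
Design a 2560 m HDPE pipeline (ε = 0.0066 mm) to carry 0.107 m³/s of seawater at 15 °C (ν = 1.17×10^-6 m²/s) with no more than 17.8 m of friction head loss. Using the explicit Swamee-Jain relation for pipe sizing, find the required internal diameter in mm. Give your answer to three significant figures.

Swamee-Jain (Type III): D = 0.66·[ε^1.25·(LQ²/(gh_f))^4.75 + ν·Q^9.4·(L/(gh_f))^5.2]^0.04
LQ²/(gh_f) = 0.1678; L/(gh_f) = 14.66
Term 1 = ε^1.25·(…)^4.75 = 6.96×10^-11; Term 2 = ν·Q^9.4·(…)^5.2 = 1.02×10^-9
D = 0.66·(6.96×10^-11 + 1.02×10^-9)^0.04 = 0.2891 m = 289 mm
Check: V = 1.63 m/s, Re = 4.03×10^5, f = 0.01393, h_f = 16.7 m ≈ 17.8 m ✓

D ≈ 289 mm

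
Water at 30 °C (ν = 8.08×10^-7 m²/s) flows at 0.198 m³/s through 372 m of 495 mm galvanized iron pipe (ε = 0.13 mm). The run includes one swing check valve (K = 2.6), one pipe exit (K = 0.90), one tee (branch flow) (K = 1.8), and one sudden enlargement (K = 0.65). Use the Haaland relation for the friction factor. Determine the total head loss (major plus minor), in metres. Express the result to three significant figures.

H_L ≈ 0.954 m

V = 4Q/(πD²) = 1.029 m/s; V²/2g = 0.05395 m
Re = 6.30×10^5, ε/D = 2.63×10^-4 → f = 0.01561 (Haaland)
Major: h_f = f(L/D)·V²/2g = 0.01561·751.5·0.05395 = 0.6330 m
Minor: ΣK = 5.95; h_m = ΣK·V²/2g = 0.3210 m
Total H_L = 0.6330 + 0.3210 = 0.9540 m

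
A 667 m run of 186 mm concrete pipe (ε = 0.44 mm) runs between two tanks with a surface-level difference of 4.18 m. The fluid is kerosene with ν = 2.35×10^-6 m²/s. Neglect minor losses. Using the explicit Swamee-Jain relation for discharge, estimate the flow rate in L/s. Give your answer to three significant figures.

Q ≈ 25.2 L/s

Swamee-Jain (Type II): Q = -0.965·√(gD⁵h_f/L)·ln[ε/(3.7D) + √(3.17ν²L/(gD³h_f))]
√(gD⁵h_f/L) = √(9.81·0.186⁵·4.18/667) = 0.003699
ε/(3.7D) = 6.39×10^-4; √(3.17ν²L/(gD³h_f)) = 2.10×10^-4
Q = -0.965·0.003699·ln(8.497×10^-4) = 0.02524 m³/s
Check: V = 0.929 m/s, Re = 7.35×10^4, f = 0.02677, h_f = 4.22 m ≈ 4.18 m ✓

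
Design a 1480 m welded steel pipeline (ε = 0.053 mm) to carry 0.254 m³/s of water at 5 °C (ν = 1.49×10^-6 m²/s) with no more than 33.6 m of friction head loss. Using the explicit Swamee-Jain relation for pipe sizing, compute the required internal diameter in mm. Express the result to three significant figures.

Swamee-Jain (Type III): D = 0.66·[ε^1.25·(LQ²/(gh_f))^4.75 + ν·Q^9.4·(L/(gh_f))^5.2]^0.04
LQ²/(gh_f) = 0.2897; L/(gh_f) = 4.490
Term 1 = ε^1.25·(…)^4.75 = 1.26×10^-8; Term 2 = ν·Q^9.4·(…)^5.2 = 9.34×10^-9
D = 0.66·(1.26×10^-8 + 9.34×10^-9)^0.04 = 0.3260 m = 326 mm
Check: V = 3.04 m/s, Re = 6.66×10^5, f = 0.01477, h_f = 31.7 m ≈ 33.6 m ✓

D ≈ 326 mm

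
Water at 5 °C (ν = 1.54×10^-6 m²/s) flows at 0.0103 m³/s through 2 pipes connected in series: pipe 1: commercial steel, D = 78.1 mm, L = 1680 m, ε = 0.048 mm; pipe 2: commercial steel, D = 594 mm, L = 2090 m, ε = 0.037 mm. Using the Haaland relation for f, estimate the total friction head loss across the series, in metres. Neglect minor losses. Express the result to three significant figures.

H ≈ 103 m

Pipe 1: V = 2.150 m/s, Re = 1.09×10^5, ε/D = 6.15×10^-4, f = 0.02033, h_1 = f(L/D)V²/2g = 103.1 m
Pipe 2: V = 0.03717 m/s, Re = 1.43×10^4, ε/D = 6.23×10^-5, f = 0.02812, h_2 = f(L/D)V²/2g = 0.006966 m
Series → Q common, losses add: H = Σh = 103.1 m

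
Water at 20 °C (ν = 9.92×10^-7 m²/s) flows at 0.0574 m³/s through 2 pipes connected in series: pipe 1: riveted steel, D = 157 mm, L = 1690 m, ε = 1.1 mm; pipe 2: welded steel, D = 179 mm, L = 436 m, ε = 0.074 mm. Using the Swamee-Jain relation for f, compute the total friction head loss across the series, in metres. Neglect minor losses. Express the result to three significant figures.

H ≈ 175 m

Pipe 1: V = 2.965 m/s, Re = 4.69×10^5, ε/D = 0.00701, f = 0.03398, h_1 = f(L/D)V²/2g = 163.9 m
Pipe 2: V = 2.281 m/s, Re = 4.12×10^5, ε/D = 4.13×10^-4, f = 0.01741, h_2 = f(L/D)V²/2g = 11.25 m
Series → Q common, losses add: H = Σh = 175.1 m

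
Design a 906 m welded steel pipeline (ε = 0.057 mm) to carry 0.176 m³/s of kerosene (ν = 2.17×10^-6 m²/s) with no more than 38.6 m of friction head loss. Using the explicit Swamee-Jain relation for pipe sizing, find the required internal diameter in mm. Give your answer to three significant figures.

D ≈ 253 mm

Swamee-Jain (Type III): D = 0.66·[ε^1.25·(LQ²/(gh_f))^4.75 + ν·Q^9.4·(L/(gh_f))^5.2]^0.04
LQ²/(gh_f) = 0.07411; L/(gh_f) = 2.393
Term 1 = ε^1.25·(…)^4.75 = 2.12×10^-11; Term 2 = ν·Q^9.4·(…)^5.2 = 1.64×10^-11
D = 0.66·(2.12×10^-11 + 1.64×10^-11)^0.04 = 0.2527 m = 253 mm
Check: V = 3.51 m/s, Re = 4.09×10^5, f = 0.01602, h_f = 36.1 m ≈ 38.6 m ✓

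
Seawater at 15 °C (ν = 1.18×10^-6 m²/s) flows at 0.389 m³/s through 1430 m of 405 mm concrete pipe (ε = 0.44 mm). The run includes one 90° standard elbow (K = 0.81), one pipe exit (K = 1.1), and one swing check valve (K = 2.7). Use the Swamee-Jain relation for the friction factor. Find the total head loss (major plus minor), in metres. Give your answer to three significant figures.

V = 4Q/(πD²) = 3.020 m/s; V²/2g = 0.4647 m
Re = 1.04×10^6, ε/D = 0.00109 → f = 0.02040 (Swamee-Jain)
Major: h_f = f(L/D)·V²/2g = 0.02040·3531·0.4647 = 33.48 m
Minor: ΣK = 4.61; h_m = ΣK·V²/2g = 2.142 m
Total H_L = 33.48 + 2.142 = 35.62 m

H_L ≈ 35.6 m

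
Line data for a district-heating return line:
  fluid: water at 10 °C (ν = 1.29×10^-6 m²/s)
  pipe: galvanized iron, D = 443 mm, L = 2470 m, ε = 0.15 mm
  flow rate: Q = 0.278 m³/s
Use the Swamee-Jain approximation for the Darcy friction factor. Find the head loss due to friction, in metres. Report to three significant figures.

h_f ≈ 15.2 m

V = 4Q/(πD²) = 4·0.278/(π·0.443²) = 1.804 m/s
Re = VD/ν = 1.804·0.443/1.29×10^-6 = 6.19×10^5 → turbulent
ε/D = 0.15/443 = 3.39×10^-4
Swamee-Jain: f = 0.01646
h_f = f(L/D)V²/(2g) = 0.01646·(2470/0.443)·1.804²/(2·9.81) = 15.22 m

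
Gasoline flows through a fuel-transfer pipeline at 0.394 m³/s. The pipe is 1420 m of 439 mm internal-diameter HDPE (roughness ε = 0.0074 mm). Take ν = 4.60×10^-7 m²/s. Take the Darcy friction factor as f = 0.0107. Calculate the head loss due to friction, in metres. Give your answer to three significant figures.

V = 4Q/(πD²) = 4·0.394/(π·0.439²) = 2.603 m/s
h_f = f(L/D)V²/(2g) = 0.01070·(1420/0.439)·2.603²/(2·9.81) = 11.95 m

h_f ≈ 12.0 m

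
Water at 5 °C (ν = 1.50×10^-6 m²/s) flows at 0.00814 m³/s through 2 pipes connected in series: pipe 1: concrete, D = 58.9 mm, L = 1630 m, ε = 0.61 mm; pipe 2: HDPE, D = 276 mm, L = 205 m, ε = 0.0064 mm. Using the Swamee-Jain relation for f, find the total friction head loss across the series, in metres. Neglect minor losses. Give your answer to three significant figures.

Pipe 1: V = 2.987 m/s, Re = 1.17×10^5, ε/D = 0.0104, f = 0.03908, h_1 = f(L/D)V²/2g = 492.0 m
Pipe 2: V = 0.1361 m/s, Re = 2.50×10^4, ε/D = 2.32×10^-5, f = 0.02448, h_2 = f(L/D)V²/2g = 0.01716 m
Series → Q common, losses add: H = Σh = 492.0 m

H ≈ 492 m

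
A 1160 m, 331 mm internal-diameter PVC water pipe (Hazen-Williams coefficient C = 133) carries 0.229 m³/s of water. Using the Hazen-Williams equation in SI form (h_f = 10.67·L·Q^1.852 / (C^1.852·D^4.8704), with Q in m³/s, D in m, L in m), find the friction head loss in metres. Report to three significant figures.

h_f ≈ 20.5 m

h_f = 10.67·1160·0.229^1.852 / (133^1.852·0.331^4.8704) = 20.53 m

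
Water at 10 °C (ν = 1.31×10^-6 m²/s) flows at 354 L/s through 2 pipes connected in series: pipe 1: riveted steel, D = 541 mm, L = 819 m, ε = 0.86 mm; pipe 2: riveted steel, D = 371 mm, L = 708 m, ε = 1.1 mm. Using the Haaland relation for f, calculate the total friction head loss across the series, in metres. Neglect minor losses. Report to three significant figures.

Pipe 1: V = 1.540 m/s, Re = 6.36×10^5, ε/D = 0.00159, f = 0.02240, h_1 = f(L/D)V²/2g = 4.098 m
Pipe 2: V = 3.275 m/s, Re = 9.27×10^5, ε/D = 0.00296, f = 0.02626, h_2 = f(L/D)V²/2g = 27.39 m
Series → Q common, losses add: H = Σh = 31.49 m

H ≈ 31.5 m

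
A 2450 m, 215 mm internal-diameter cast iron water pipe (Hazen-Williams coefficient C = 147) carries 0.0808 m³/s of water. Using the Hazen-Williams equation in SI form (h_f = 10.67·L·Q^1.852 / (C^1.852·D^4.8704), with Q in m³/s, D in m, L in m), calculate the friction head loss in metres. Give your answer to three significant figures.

h_f = 10.67·2450·0.0808^1.852 / (147^1.852·0.215^4.8704) = 42.78 m

h_f ≈ 42.8 m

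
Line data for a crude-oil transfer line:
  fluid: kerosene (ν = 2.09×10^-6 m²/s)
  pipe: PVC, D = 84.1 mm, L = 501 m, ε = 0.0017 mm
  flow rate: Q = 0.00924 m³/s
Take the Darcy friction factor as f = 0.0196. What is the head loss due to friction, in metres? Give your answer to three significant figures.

V = 4Q/(πD²) = 4·0.00924/(π·0.0841²) = 1.663 m/s
h_f = f(L/D)V²/(2g) = 0.01960·(501/0.0841)·1.663²/(2·9.81) = 16.47 m

h_f ≈ 16.5 m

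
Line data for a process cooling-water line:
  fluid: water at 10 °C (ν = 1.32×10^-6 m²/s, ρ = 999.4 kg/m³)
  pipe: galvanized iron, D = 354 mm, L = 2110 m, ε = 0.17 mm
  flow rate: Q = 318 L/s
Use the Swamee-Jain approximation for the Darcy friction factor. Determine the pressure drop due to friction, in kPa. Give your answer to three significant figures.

Δp ≈ 536 kPa

V = 4Q/(πD²) = 4·0.318/(π·0.354²) = 3.231 m/s
Re = VD/ν = 3.231·0.354/1.32×10^-6 = 8.66×10^5 → turbulent
ε/D = 0.17/354 = 4.80×10^-4
Swamee-Jain: f = 0.01725
h_f = f(L/D)V²/(2g) = 0.01725·(2110/0.354)·3.231²/(2·9.81) = 54.69 m
Δp = ρg·h_f = 999.4·9.81·54.69 = 536.2 kPa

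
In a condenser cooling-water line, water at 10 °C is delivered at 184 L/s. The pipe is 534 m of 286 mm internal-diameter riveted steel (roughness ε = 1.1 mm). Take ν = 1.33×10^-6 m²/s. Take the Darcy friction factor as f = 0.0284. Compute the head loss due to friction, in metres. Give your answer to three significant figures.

h_f ≈ 22.2 m

V = 4Q/(πD²) = 4·0.184/(π·0.286²) = 2.864 m/s
h_f = f(L/D)V²/(2g) = 0.02840·(534/0.286)·2.864²/(2·9.81) = 22.17 m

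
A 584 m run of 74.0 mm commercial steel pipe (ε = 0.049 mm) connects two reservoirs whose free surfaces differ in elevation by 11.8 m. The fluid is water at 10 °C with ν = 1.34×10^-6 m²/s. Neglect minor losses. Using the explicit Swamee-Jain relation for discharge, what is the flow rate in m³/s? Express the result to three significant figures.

Q ≈ 0.00494 m³/s

Swamee-Jain (Type II): Q = -0.965·√(gD⁵h_f/L)·ln[ε/(3.7D) + √(3.17ν²L/(gD³h_f))]
√(gD⁵h_f/L) = √(9.81·0.0740⁵·11.8/584) = 6.632×10^-4
ε/(3.7D) = 1.79×10^-4; √(3.17ν²L/(gD³h_f)) = 2.66×10^-4
Q = -0.965·6.632×10^-4·ln(4.452×10^-4) = 0.004939 m³/s
Check: V = 1.15 m/s, Re = 6.34×10^4, f = 0.02235, h_f = 11.9 m ≈ 11.8 m ✓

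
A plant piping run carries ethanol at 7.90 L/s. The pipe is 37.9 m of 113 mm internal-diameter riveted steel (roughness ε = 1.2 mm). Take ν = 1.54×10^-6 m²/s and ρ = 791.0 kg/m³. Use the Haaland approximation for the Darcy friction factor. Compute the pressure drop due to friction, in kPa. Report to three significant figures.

Δp ≈ 3.27 kPa

V = 4Q/(πD²) = 4·0.00790/(π·0.113²) = 0.7877 m/s
Re = VD/ν = 0.7877·0.113/1.54×10^-6 = 5.78×10^4 → turbulent
ε/D = 1.2/113 = 0.0106
Haaland: f = 0.03969
h_f = f(L/D)V²/(2g) = 0.03969·(37.9/0.113)·0.7877²/(2·9.81) = 0.4210 m
Δp = ρg·h_f = 791.0·9.81·0.4210 = 3.267 kPa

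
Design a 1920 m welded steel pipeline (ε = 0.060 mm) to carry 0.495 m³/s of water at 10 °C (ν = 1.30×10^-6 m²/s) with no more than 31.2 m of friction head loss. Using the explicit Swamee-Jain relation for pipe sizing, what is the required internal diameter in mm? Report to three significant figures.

D ≈ 449 mm

Swamee-Jain (Type III): D = 0.66·[ε^1.25·(LQ²/(gh_f))^4.75 + ν·Q^9.4·(L/(gh_f))^5.2]^0.04
LQ²/(gh_f) = 1.537; L/(gh_f) = 6.273
Term 1 = ε^1.25·(…)^4.75 = 4.07×10^-5; Term 2 = ν·Q^9.4·(…)^5.2 = 2.46×10^-5
D = 0.66·(4.07×10^-5 + 2.46×10^-5)^0.04 = 0.4489 m = 449 mm
Check: V = 3.13 m/s, Re = 1.08×10^6, f = 0.01390, h_f = 29.7 m ≈ 31.2 m ✓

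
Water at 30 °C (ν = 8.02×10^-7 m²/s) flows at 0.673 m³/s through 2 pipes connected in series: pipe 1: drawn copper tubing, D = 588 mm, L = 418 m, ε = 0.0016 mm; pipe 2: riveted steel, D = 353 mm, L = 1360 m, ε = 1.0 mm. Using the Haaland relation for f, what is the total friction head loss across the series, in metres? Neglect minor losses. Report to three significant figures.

H ≈ 242 m

Pipe 1: V = 2.478 m/s, Re = 1.82×10^6, ε/D = 2.72×10^-6, f = 0.01057, h_1 = f(L/D)V²/2g = 2.353 m
Pipe 2: V = 6.877 m/s, Re = 3.03×10^6, ε/D = 0.00283, f = 0.02584, h_2 = f(L/D)V²/2g = 240.0 m
Series → Q common, losses add: H = Σh = 242.3 m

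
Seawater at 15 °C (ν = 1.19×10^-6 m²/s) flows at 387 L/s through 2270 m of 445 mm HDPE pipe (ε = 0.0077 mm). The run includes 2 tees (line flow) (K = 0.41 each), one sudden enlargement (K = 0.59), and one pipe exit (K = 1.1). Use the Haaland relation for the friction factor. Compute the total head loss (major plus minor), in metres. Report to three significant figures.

V = 4Q/(πD²) = 2.488 m/s; V²/2g = 0.3156 m
Re = 9.30×10^5, ε/D = 1.73×10^-5 → f = 0.01204 (Haaland)
Major: h_f = f(L/D)·V²/2g = 0.01204·5101·0.3156 = 19.37 m
Minor: ΣK = 2.51; h_m = ΣK·V²/2g = 0.7921 m
Total H_L = 19.37 + 0.7921 = 20.17 m

H_L ≈ 20.2 m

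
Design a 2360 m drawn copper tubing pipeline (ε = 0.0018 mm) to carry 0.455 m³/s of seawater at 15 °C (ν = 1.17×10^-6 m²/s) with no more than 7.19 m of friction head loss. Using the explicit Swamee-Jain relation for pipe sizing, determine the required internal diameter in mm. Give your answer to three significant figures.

Swamee-Jain (Type III): D = 0.66·[ε^1.25·(LQ²/(gh_f))^4.75 + ν·Q^9.4·(L/(gh_f))^5.2]^0.04
LQ²/(gh_f) = 6.927; L/(gh_f) = 33.46
Term 1 = ε^1.25·(…)^4.75 = 6.48×10^-4; Term 2 = ν·Q^9.4·(…)^5.2 = 0.0604
D = 0.66·(6.48×10^-4 + 0.0604)^0.04 = 0.5902 m = 590 mm
Check: V = 1.66 m/s, Re = 8.39×10^5, f = 0.01203, h_f = 6.78 m ≈ 7.19 m ✓

D ≈ 590 mm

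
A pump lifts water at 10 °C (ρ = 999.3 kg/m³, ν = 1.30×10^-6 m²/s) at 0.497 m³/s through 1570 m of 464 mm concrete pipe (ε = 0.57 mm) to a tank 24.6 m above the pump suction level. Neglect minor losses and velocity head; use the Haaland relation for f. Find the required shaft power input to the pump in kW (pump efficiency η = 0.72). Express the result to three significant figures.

P_shaft ≈ 377 kW

V = 4Q/(πD²) = 2.939 m/s; Re = 1.05×10^6; ε/D = 0.00123; f = 0.02092
h_f = f(L/D)V²/2g = 31.16 m
Total head H = z + h_f = 24.6 + 31.16 = 55.76 m
P_hyd = ρgQH = 999.3·9.81·0.497·55.76 = 271.7 kW
P_shaft = P_hyd/η = 271.7/0.72 = 377.4 kW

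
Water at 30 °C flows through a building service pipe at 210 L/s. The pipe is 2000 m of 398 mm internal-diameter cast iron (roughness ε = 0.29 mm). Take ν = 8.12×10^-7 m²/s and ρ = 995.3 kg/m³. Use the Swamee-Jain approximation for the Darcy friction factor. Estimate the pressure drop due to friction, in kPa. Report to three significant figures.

Δp ≈ 134 kPa

V = 4Q/(πD²) = 4·0.210/(π·0.398²) = 1.688 m/s
Re = VD/ν = 1.688·0.398/8.12×10^-7 = 8.27×10^5 → turbulent
ε/D = 0.29/398 = 7.29×10^-4
Swamee-Jain: f = 0.01877
h_f = f(L/D)V²/(2g) = 0.01877·(2000/0.398)·1.688²/(2·9.81) = 13.70 m
Δp = ρg·h_f = 995.3·9.81·13.70 = 133.7 kPa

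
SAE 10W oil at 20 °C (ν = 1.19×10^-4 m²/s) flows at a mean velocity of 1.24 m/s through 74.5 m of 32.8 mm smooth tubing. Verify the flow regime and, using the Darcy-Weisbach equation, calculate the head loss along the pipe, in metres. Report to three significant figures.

Re = VD/ν = 1.24·0.03280/1.19×10^-4 = 342 → laminar (Re < 2300)
f = 64/Re = 0.1873
h_f = f(L/D)V²/(2g) = 0.1873·(74.5/0.03280)·1.24²/(2·9.81) = 33.33 m

h_f ≈ 33.3 m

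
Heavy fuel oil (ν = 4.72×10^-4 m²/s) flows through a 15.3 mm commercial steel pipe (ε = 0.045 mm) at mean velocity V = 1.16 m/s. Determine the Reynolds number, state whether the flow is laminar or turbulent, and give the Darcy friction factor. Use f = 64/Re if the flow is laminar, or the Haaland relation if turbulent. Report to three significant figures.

Re = VD/ν = 1.160·0.0153/4.72×10^-4 = 37.6
Re < 2300 → laminar → f = 64/Re = 1.702

Re ≈ 37.6; laminar; f = 64/Re ≈ 1.70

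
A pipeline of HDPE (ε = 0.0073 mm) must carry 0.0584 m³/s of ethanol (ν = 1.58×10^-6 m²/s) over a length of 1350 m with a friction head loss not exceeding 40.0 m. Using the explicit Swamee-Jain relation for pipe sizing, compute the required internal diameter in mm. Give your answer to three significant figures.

D ≈ 173 mm

Swamee-Jain (Type III): D = 0.66·[ε^1.25·(LQ²/(gh_f))^4.75 + ν·Q^9.4·(L/(gh_f))^5.2]^0.04
LQ²/(gh_f) = 0.01173; L/(gh_f) = 3.440
Term 1 = ε^1.25·(…)^4.75 = 2.56×10^-16; Term 2 = ν·Q^9.4·(…)^5.2 = 2.47×10^-15
D = 0.66·(2.56×10^-16 + 2.47×10^-15)^0.04 = 0.1726 m = 173 mm
Check: V = 2.50 m/s, Re = 2.73×10^5, f = 0.01509, h_f = 37.5 m ≈ 40.0 m ✓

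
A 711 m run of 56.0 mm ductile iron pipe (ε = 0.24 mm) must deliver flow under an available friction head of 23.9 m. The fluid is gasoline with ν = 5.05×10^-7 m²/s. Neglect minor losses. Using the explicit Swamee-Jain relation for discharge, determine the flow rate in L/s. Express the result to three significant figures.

Q ≈ 2.74 L/s

Swamee-Jain (Type II): Q = -0.965·√(gD⁵h_f/L)·ln[ε/(3.7D) + √(3.17ν²L/(gD³h_f))]
√(gD⁵h_f/L) = √(9.81·0.0560⁵·23.9/711) = 4.262×10^-4
ε/(3.7D) = 0.00116; √(3.17ν²L/(gD³h_f)) = 1.18×10^-4
Q = -0.965·4.262×10^-4·ln(0.001276) = 0.002740 m³/s
Check: V = 1.11 m/s, Re = 1.23×10^5, f = 0.03007, h_f = 24.1 m ≈ 23.9 m ✓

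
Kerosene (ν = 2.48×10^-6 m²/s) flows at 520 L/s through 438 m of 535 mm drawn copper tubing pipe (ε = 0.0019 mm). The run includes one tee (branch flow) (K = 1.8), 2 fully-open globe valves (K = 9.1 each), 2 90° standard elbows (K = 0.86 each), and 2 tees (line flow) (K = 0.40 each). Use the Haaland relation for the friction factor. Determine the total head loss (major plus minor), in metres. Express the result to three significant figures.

V = 4Q/(πD²) = 2.313 m/s; V²/2g = 0.2727 m
Re = 4.99×10^5, ε/D = 3.55×10^-6 → f = 0.01311 (Haaland)
Major: h_f = f(L/D)·V²/2g = 0.01311·818.7·0.2727 = 2.926 m
Minor: ΣK = 22.5; h_m = ΣK·V²/2g = 6.142 m
Total H_L = 2.926 + 6.142 = 9.068 m

H_L ≈ 9.07 m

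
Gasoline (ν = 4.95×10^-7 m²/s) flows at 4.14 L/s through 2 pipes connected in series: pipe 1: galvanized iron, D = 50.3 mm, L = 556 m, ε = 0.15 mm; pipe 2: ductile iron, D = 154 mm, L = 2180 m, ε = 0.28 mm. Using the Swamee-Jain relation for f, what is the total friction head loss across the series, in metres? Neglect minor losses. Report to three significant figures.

Pipe 1: V = 2.083 m/s, Re = 2.12×10^5, ε/D = 0.00298, f = 0.02694, h_1 = f(L/D)V²/2g = 65.87 m
Pipe 2: V = 0.2223 m/s, Re = 6.91×10^4, ε/D = 0.00182, f = 0.02555, h_2 = f(L/D)V²/2g = 0.9106 m
Series → Q common, losses add: H = Σh = 66.78 m

H ≈ 66.8 m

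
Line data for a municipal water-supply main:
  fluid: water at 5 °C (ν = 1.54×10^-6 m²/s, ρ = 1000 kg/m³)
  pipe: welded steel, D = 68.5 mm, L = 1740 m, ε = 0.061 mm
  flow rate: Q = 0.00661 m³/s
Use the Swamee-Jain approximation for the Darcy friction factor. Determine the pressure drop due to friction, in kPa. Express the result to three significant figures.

V = 4Q/(πD²) = 4·0.00661/(π·0.0685²) = 1.794 m/s
Re = VD/ν = 1.794·0.0685/1.54×10^-6 = 7.98×10^4 → turbulent
ε/D = 0.061/68.5 = 8.91×10^-4
Swamee-Jain: f = 0.02249
h_f = f(L/D)V²/(2g) = 0.02249·(1740/0.0685)·1.794²/(2·9.81) = 93.66 m
Δp = ρg·h_f = 1000·9.81·93.66 = 918.8 kPa

Δp ≈ 919 kPa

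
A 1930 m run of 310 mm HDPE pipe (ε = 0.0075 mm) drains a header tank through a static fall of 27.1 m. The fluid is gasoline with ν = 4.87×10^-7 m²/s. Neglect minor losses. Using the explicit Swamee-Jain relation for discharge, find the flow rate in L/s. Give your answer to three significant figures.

Q ≈ 207 L/s

Swamee-Jain (Type II): Q = -0.965·√(gD⁵h_f/L)·ln[ε/(3.7D) + √(3.17ν²L/(gD³h_f))]
√(gD⁵h_f/L) = √(9.81·0.310⁵·27.1/1930) = 0.01986
ε/(3.7D) = 6.54×10^-6; √(3.17ν²L/(gD³h_f)) = 1.35×10^-5
Q = -0.965·0.01986·ln(2.007×10^-5) = 0.2073 m³/s
Check: V = 2.75 m/s, Re = 1.75×10^6, f = 0.01136, h_f = 27.2 m ≈ 27.1 m ✓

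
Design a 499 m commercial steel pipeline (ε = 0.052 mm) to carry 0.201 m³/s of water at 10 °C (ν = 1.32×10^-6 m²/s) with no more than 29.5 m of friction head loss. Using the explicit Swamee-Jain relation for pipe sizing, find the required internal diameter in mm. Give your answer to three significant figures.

Swamee-Jain (Type III): D = 0.66·[ε^1.25·(LQ²/(gh_f))^4.75 + ν·Q^9.4·(L/(gh_f))^5.2]^0.04
LQ²/(gh_f) = 0.06966; L/(gh_f) = 1.724
Term 1 = ε^1.25·(…)^4.75 = 1.41×10^-11; Term 2 = ν·Q^9.4·(…)^5.2 = 6.32×10^-12
D = 0.66·(1.41×10^-11 + 6.32×10^-12)^0.04 = 0.2466 m = 247 mm
Check: V = 4.21 m/s, Re = 7.86×10^5, f = 0.01510, h_f = 27.6 m ≈ 29.5 m ✓

D ≈ 247 mm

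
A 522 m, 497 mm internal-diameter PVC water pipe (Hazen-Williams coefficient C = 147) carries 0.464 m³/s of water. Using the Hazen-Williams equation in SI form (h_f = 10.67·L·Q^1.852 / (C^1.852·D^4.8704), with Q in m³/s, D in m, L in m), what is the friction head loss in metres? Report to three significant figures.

h_f = 10.67·522·0.464^1.852 / (147^1.852·0.497^4.8704) = 3.919 m

h_f ≈ 3.92 m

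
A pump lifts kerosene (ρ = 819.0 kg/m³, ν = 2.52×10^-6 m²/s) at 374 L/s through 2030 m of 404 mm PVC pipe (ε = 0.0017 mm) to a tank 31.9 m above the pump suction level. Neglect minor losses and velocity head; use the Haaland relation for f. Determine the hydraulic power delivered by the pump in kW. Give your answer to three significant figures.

P_hyd ≈ 183 kW

V = 4Q/(πD²) = 2.918 m/s; Re = 4.68×10^5; ε/D = 4.21×10^-6; f = 0.01326
h_f = f(L/D)V²/2g = 28.92 m
Total head H = z + h_f = 31.9 + 28.92 = 60.82 m
P_hyd = ρgQH = 819.0·9.81·0.374·60.82 = 182.7 kW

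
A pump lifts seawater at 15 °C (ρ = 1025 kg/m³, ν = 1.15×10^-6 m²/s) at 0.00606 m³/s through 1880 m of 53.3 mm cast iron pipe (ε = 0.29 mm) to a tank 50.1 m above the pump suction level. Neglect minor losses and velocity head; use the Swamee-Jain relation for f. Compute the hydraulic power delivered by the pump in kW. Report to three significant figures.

V = 4Q/(πD²) = 2.716 m/s; Re = 1.26×10^5; ε/D = 0.00544; f = 0.03209
h_f = f(L/D)V²/2g = 425.6 m
Total head H = z + h_f = 50.1 + 425.6 = 475.7 m
P_hyd = ρgQH = 1025·9.81·0.00606·475.7 = 28.99 kW

P_hyd ≈ 29.0 kW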